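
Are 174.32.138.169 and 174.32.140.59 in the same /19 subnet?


Mask: 255.255.224.0
174.32.138.169 AND mask = 174.32.128.0
174.32.140.59 AND mask = 174.32.128.0
Yes, same subnet (174.32.128.0)


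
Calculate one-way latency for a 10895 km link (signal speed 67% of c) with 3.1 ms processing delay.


Speed = 0.67 * 3e5 km/s = 201000 km/s
Propagation delay = 10895 / 201000 = 0.0542 s = 54.204 ms
Processing delay = 3.1 ms
Total one-way latency = 57.304 ms


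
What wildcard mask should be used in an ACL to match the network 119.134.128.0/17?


Subnet mask: 255.255.128.0
Wildcard = 255.255.255.255 - subnet mask
255 - 255 = 0
255 - 255 = 0
255 - 128 = 127
255 - 0 = 255
Wildcard: 0.0.127.255


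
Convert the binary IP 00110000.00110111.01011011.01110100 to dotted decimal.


00110000 = 48
00110111 = 55
01011011 = 91
01110100 = 116
IP: 48.55.91.116


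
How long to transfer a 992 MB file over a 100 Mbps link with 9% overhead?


Effective throughput = 100 * (1 - 9/100) = 91 Mbps
File size in Mb = 992 * 8 = 7936 Mb
Time = 7936 / 91
Time = 87.2088 seconds


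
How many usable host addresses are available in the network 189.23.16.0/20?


Host bits = 32 - 20 = 12
Total addresses = 2^12 = 4096
Usable = total - 2 (network and broadcast)
Usable hosts: 4094


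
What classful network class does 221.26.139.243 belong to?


First octet: 221
Binary: 11011101
110xxxxx -> Class C (192-223)
Class C, default mask 255.255.255.0 (/24)


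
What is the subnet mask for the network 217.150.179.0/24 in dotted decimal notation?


/24 means 24 network bits, 8 host bits
Binary: 11111111111111111111111100000000
Mask: 255.255.255.0


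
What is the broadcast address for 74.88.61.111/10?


Network: 74.64.0.0/10
Host bits = 22
Set all host bits to 1:
Broadcast: 74.127.255.255


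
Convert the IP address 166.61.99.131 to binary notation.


166 = 10100110
61 = 00111101
99 = 01100011
131 = 10000011
Binary: 10100110.00111101.01100011.10000011


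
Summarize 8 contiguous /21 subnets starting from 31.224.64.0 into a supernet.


Original prefix: /21
Number of subnets: 8 = 2^3
New prefix = 21 - 3 = 18
Supernet: 31.224.64.0/18


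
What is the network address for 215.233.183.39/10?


IP:   11010111.11101001.10110111.00100111
Mask: 11111111.11000000.00000000.00000000
AND operation:
Net:  11010111.11000000.00000000.00000000
Network: 215.192.0.0/10


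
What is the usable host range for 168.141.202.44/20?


Network: 168.141.192.0
Broadcast: 168.141.207.255
First usable = network + 1
Last usable = broadcast - 1
Range: 168.141.192.1 to 168.141.207.254


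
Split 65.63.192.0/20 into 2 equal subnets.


New prefix = 20 + 1 = 21
Each subnet has 2048 addresses
  65.63.192.0/21
  65.63.200.0/21
Subnets: 65.63.192.0/21, 65.63.200.0/21


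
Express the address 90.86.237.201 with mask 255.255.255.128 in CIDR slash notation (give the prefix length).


Binary: 11111111.11111111.11111111.10000000
Count leading 1s
Prefix: /25


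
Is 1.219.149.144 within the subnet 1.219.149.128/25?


Subnet network: 1.219.149.128
Test IP AND mask: 1.219.149.128
Yes, 1.219.149.144 is in 1.219.149.128/25


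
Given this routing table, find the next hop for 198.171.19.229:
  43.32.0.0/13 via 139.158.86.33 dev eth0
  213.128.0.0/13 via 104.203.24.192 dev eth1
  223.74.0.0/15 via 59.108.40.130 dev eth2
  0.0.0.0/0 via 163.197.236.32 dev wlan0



Longest prefix match for 198.171.19.229:
  /13 43.32.0.0: no
  /13 213.128.0.0: no
  /15 223.74.0.0: no
  /0 0.0.0.0: MATCH
Selected: next-hop 163.197.236.32 via wlan0 (matched /0)


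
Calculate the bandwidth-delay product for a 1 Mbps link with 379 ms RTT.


BDP = bandwidth * RTT
= 1 Mbps * 379 ms
= 1 * 1e6 * 379 / 1000 bits
= 379000 bits
= 47375 bytes
= 46.2646 KB
BDP = 379000 bits (47375 bytes)


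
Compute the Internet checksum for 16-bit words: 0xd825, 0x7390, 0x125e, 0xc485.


Sum all words (with carry folding):
+ 0xd825 = 0xd825
+ 0x7390 = 0x4bb6
+ 0x125e = 0x5e14
+ 0xc485 = 0x229a
One's complement: ~0x229a
Checksum = 0xdd65


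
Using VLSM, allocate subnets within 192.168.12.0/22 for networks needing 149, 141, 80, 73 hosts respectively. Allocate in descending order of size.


149 hosts -> /24 (254 usable): 192.168.12.0/24
141 hosts -> /24 (254 usable): 192.168.13.0/24
80 hosts -> /25 (126 usable): 192.168.14.0/25
73 hosts -> /25 (126 usable): 192.168.14.128/25
Allocation: 192.168.12.0/24 (149 hosts, 254 usable); 192.168.13.0/24 (141 hosts, 254 usable); 192.168.14.0/25 (80 hosts, 126 usable); 192.168.14.128/25 (73 hosts, 126 usable)


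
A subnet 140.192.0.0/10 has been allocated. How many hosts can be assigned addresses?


Host bits = 32 - 10 = 22
Total addresses = 2^22 = 4194304
Usable = total - 2 (network and broadcast)
Usable hosts: 4194302


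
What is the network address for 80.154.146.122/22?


IP:   01010000.10011010.10010010.01111010
Mask: 11111111.11111111.11111100.00000000
AND operation:
Net:  01010000.10011010.10010000.00000000
Network: 80.154.144.0/22


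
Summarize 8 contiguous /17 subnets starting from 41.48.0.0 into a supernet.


Original prefix: /17
Number of subnets: 8 = 2^3
New prefix = 17 - 3 = 14
Supernet: 41.48.0.0/14


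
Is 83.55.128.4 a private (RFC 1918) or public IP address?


RFC 1918 private ranges:
  10.0.0.0/8 (10.0.0.0 - 10.255.255.255)
  172.16.0.0/12 (172.16.0.0 - 172.31.255.255)
  192.168.0.0/16 (192.168.0.0 - 192.168.255.255)
Public (not in any RFC 1918 range)


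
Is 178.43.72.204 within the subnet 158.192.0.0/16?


Subnet network: 158.192.0.0
Test IP AND mask: 178.43.0.0
No, 178.43.72.204 is not in 158.192.0.0/16


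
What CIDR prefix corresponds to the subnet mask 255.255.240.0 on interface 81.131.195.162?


Binary: 11111111.11111111.11110000.00000000
Count leading 1s
Prefix: /20


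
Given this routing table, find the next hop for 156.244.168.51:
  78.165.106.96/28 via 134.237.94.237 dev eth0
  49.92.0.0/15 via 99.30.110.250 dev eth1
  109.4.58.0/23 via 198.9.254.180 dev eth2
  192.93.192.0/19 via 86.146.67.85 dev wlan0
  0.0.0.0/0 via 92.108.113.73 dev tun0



Longest prefix match for 156.244.168.51:
  /28 78.165.106.96: no
  /15 49.92.0.0: no
  /23 109.4.58.0: no
  /19 192.93.192.0: no
  /0 0.0.0.0: MATCH
Selected: next-hop 92.108.113.73 via tun0 (matched /0)


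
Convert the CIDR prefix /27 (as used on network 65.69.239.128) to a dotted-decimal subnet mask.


/27 means 27 network bits, 5 host bits
Binary: 11111111111111111111111111100000
Mask: 255.255.255.224


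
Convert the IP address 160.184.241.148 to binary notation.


160 = 10100000
184 = 10111000
241 = 11110001
148 = 10010100
Binary: 10100000.10111000.11110001.10010100


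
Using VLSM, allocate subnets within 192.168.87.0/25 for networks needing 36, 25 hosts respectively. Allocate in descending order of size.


36 hosts -> /26 (62 usable): 192.168.87.0/26
25 hosts -> /27 (30 usable): 192.168.87.64/27
Allocation: 192.168.87.0/26 (36 hosts, 62 usable); 192.168.87.64/27 (25 hosts, 30 usable)


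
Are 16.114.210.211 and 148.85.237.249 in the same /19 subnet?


Mask: 255.255.224.0
16.114.210.211 AND mask = 16.114.192.0
148.85.237.249 AND mask = 148.85.224.0
No, different subnets (16.114.192.0 vs 148.85.224.0)


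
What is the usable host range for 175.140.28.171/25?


Network: 175.140.28.128
Broadcast: 175.140.28.255
First usable = network + 1
Last usable = broadcast - 1
Range: 175.140.28.129 to 175.140.28.254


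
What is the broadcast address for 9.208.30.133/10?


Network: 9.192.0.0/10
Host bits = 22
Set all host bits to 1:
Broadcast: 9.255.255.255


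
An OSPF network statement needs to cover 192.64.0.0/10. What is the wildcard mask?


Subnet mask: 255.192.0.0
Wildcard = 255.255.255.255 - subnet mask
255 - 255 = 0
255 - 192 = 63
255 - 0 = 255
255 - 0 = 255
Wildcard: 0.63.255.255


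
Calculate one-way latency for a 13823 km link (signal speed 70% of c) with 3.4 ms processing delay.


Speed = 0.7 * 3e5 km/s = 210000 km/s
Propagation delay = 13823 / 210000 = 0.0658 s = 65.8238 ms
Processing delay = 3.4 ms
Total one-way latency = 69.2238 ms


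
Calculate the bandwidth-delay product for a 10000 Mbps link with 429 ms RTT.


BDP = bandwidth * RTT
= 10000 Mbps * 429 ms
= 10000 * 1e6 * 429 / 1000 bits
= 4290000000 bits
= 536250000 bytes
= 523681.6406 KB
BDP = 4290000000 bits (536250000 bytes)


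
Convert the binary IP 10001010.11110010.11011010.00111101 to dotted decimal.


10001010 = 138
11110010 = 242
11011010 = 218
00111101 = 61
IP: 138.242.218.61


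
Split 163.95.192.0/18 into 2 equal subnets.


New prefix = 18 + 1 = 19
Each subnet has 8192 addresses
  163.95.192.0/19
  163.95.224.0/19
Subnets: 163.95.192.0/19, 163.95.224.0/19


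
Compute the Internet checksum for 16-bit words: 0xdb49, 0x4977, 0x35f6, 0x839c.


Sum all words (with carry folding):
+ 0xdb49 = 0xdb49
+ 0x4977 = 0x24c1
+ 0x35f6 = 0x5ab7
+ 0x839c = 0xde53
One's complement: ~0xde53
Checksum = 0x21ac


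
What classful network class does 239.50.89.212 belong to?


First octet: 239
Binary: 11101111
1110xxxx -> Class D (224-239)
Class D (multicast), default mask N/A


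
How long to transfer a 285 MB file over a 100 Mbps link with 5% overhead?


Effective throughput = 100 * (1 - 5/100) = 95 Mbps
File size in Mb = 285 * 8 = 2280 Mb
Time = 2280 / 95
Time = 24 seconds


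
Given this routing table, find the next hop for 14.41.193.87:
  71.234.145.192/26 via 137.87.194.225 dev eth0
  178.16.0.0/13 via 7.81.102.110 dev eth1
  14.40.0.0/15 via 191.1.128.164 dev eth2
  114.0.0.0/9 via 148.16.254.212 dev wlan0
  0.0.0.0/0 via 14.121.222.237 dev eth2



Longest prefix match for 14.41.193.87:
  /26 71.234.145.192: no
  /13 178.16.0.0: no
  /15 14.40.0.0: MATCH
  /9 114.0.0.0: no
  /0 0.0.0.0: MATCH
Selected: next-hop 191.1.128.164 via eth2 (matched /15)


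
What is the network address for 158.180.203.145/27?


IP:   10011110.10110100.11001011.10010001
Mask: 11111111.11111111.11111111.11100000
AND operation:
Net:  10011110.10110100.11001011.10000000
Network: 158.180.203.128/27


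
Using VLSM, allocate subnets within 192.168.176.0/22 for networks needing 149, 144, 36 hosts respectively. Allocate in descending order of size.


149 hosts -> /24 (254 usable): 192.168.176.0/24
144 hosts -> /24 (254 usable): 192.168.177.0/24
36 hosts -> /26 (62 usable): 192.168.178.0/26
Allocation: 192.168.176.0/24 (149 hosts, 254 usable); 192.168.177.0/24 (144 hosts, 254 usable); 192.168.178.0/26 (36 hosts, 62 usable)


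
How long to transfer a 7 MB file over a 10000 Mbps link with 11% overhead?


Effective throughput = 10000 * (1 - 11/100) = 8900 Mbps
File size in Mb = 7 * 8 = 56 Mb
Time = 56 / 8900
Time = 0.0063 seconds


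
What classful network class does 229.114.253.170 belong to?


First octet: 229
Binary: 11100101
1110xxxx -> Class D (224-239)
Class D (multicast), default mask N/A


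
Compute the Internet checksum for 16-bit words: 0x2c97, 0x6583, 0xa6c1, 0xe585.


Sum all words (with carry folding):
+ 0x2c97 = 0x2c97
+ 0x6583 = 0x921a
+ 0xa6c1 = 0x38dc
+ 0xe585 = 0x1e62
One's complement: ~0x1e62
Checksum = 0xe19d


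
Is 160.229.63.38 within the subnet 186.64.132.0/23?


Subnet network: 186.64.132.0
Test IP AND mask: 160.229.62.0
No, 160.229.63.38 is not in 186.64.132.0/23


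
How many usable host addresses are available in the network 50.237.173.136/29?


Host bits = 32 - 29 = 3
Total addresses = 2^3 = 8
Usable = total - 2 (network and broadcast)
Usable hosts: 6


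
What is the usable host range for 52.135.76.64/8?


Network: 52.0.0.0
Broadcast: 52.255.255.255
First usable = network + 1
Last usable = broadcast - 1
Range: 52.0.0.1 to 52.255.255.254


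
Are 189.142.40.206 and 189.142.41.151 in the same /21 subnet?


Mask: 255.255.248.0
189.142.40.206 AND mask = 189.142.40.0
189.142.41.151 AND mask = 189.142.40.0
Yes, same subnet (189.142.40.0)


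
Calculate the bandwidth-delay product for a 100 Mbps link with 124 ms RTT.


BDP = bandwidth * RTT
= 100 Mbps * 124 ms
= 100 * 1e6 * 124 / 1000 bits
= 12400000 bits
= 1550000 bytes
= 1513.6719 KB
BDP = 12400000 bits (1550000 bytes)


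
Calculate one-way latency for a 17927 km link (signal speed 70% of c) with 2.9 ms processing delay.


Speed = 0.7 * 3e5 km/s = 210000 km/s
Propagation delay = 17927 / 210000 = 0.0854 s = 85.3667 ms
Processing delay = 2.9 ms
Total one-way latency = 88.2667 ms


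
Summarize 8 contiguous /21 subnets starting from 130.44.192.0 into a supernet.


Original prefix: /21
Number of subnets: 8 = 2^3
New prefix = 21 - 3 = 18
Supernet: 130.44.192.0/18


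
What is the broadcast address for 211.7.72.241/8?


Network: 211.0.0.0/8
Host bits = 24
Set all host bits to 1:
Broadcast: 211.255.255.255


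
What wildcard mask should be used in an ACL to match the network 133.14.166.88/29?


Subnet mask: 255.255.255.248
Wildcard = 255.255.255.255 - subnet mask
255 - 255 = 0
255 - 255 = 0
255 - 255 = 0
255 - 248 = 7
Wildcard: 0.0.0.7


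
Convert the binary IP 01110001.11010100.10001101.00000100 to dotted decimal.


01110001 = 113
11010100 = 212
10001101 = 141
00000100 = 4
IP: 113.212.141.4


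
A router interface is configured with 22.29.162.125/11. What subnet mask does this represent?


/11 means 11 network bits, 21 host bits
Binary: 11111111111000000000000000000000
Mask: 255.224.0.0


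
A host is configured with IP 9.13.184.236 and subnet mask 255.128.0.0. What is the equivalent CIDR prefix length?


Binary: 11111111.10000000.00000000.00000000
Count leading 1s
Prefix: /9


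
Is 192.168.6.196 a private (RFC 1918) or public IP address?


RFC 1918 private ranges:
  10.0.0.0/8 (10.0.0.0 - 10.255.255.255)
  172.16.0.0/12 (172.16.0.0 - 172.31.255.255)
  192.168.0.0/16 (192.168.0.0 - 192.168.255.255)
Private (in 192.168.0.0/16)


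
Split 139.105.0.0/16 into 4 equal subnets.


New prefix = 16 + 2 = 18
Each subnet has 16384 addresses
  139.105.0.0/18
  139.105.64.0/18
  139.105.128.0/18
  139.105.192.0/18
Subnets: 139.105.0.0/18, 139.105.64.0/18, 139.105.128.0/18, 139.105.192.0/18


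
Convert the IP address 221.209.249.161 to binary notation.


221 = 11011101
209 = 11010001
249 = 11111001
161 = 10100001
Binary: 11011101.11010001.11111001.10100001


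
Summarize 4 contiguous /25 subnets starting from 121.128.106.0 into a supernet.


Original prefix: /25
Number of subnets: 4 = 2^2
New prefix = 25 - 2 = 23
Supernet: 121.128.106.0/23


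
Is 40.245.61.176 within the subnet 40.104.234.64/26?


Subnet network: 40.104.234.64
Test IP AND mask: 40.245.61.128
No, 40.245.61.176 is not in 40.104.234.64/26


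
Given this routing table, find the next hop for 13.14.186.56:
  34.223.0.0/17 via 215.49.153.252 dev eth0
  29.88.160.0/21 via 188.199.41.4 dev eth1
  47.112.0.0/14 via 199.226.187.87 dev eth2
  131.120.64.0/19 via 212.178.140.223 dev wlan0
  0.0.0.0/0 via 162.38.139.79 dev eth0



Longest prefix match for 13.14.186.56:
  /17 34.223.0.0: no
  /21 29.88.160.0: no
  /14 47.112.0.0: no
  /19 131.120.64.0: no
  /0 0.0.0.0: MATCH
Selected: next-hop 162.38.139.79 via eth0 (matched /0)


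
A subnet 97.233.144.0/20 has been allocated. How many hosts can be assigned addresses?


Host bits = 32 - 20 = 12
Total addresses = 2^12 = 4096
Usable = total - 2 (network and broadcast)
Usable hosts: 4094


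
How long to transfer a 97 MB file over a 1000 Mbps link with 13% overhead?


Effective throughput = 1000 * (1 - 13/100) = 870 Mbps
File size in Mb = 97 * 8 = 776 Mb
Time = 776 / 870
Time = 0.892 seconds


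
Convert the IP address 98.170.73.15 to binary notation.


98 = 01100010
170 = 10101010
73 = 01001001
15 = 00001111
Binary: 01100010.10101010.01001001.00001111


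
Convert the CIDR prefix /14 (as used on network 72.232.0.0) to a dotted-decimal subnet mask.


/14 means 14 network bits, 18 host bits
Binary: 11111111111111000000000000000000
Mask: 255.252.0.0


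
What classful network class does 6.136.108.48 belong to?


First octet: 6
Binary: 00000110
0xxxxxxx -> Class A (1-126)
Class A, default mask 255.0.0.0 (/8)


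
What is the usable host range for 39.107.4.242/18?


Network: 39.107.0.0
Broadcast: 39.107.63.255
First usable = network + 1
Last usable = broadcast - 1
Range: 39.107.0.1 to 39.107.63.254


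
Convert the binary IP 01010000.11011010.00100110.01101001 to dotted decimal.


01010000 = 80
11011010 = 218
00100110 = 38
01101001 = 105
IP: 80.218.38.105


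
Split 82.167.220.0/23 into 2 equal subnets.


New prefix = 23 + 1 = 24
Each subnet has 256 addresses
  82.167.220.0/24
  82.167.221.0/24
Subnets: 82.167.220.0/24, 82.167.221.0/24


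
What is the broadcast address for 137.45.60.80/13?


Network: 137.40.0.0/13
Host bits = 19
Set all host bits to 1:
Broadcast: 137.47.255.255


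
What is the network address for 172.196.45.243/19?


IP:   10101100.11000100.00101101.11110011
Mask: 11111111.11111111.11100000.00000000
AND operation:
Net:  10101100.11000100.00100000.00000000
Network: 172.196.32.0/19


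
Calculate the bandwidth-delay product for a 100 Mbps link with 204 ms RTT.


BDP = bandwidth * RTT
= 100 Mbps * 204 ms
= 100 * 1e6 * 204 / 1000 bits
= 20400000 bits
= 2550000 bytes
= 2490.2344 KB
BDP = 20400000 bits (2550000 bytes)


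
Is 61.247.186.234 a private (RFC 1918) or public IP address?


RFC 1918 private ranges:
  10.0.0.0/8 (10.0.0.0 - 10.255.255.255)
  172.16.0.0/12 (172.16.0.0 - 172.31.255.255)
  192.168.0.0/16 (192.168.0.0 - 192.168.255.255)
Public (not in any RFC 1918 range)


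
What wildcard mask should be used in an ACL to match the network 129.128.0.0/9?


Subnet mask: 255.128.0.0
Wildcard = 255.255.255.255 - subnet mask
255 - 255 = 0
255 - 128 = 127
255 - 0 = 255
255 - 0 = 255
Wildcard: 0.127.255.255


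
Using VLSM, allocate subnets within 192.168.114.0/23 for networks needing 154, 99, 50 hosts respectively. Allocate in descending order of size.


154 hosts -> /24 (254 usable): 192.168.114.0/24
99 hosts -> /25 (126 usable): 192.168.115.0/25
50 hosts -> /26 (62 usable): 192.168.115.128/26
Allocation: 192.168.114.0/24 (154 hosts, 254 usable); 192.168.115.0/25 (99 hosts, 126 usable); 192.168.115.128/26 (50 hosts, 62 usable)


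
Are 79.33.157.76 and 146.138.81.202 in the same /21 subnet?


Mask: 255.255.248.0
79.33.157.76 AND mask = 79.33.152.0
146.138.81.202 AND mask = 146.138.80.0
No, different subnets (79.33.152.0 vs 146.138.80.0)


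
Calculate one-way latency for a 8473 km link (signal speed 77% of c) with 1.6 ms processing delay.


Speed = 0.77 * 3e5 km/s = 231000 km/s
Propagation delay = 8473 / 231000 = 0.0367 s = 36.6797 ms
Processing delay = 1.6 ms
Total one-way latency = 38.2797 ms


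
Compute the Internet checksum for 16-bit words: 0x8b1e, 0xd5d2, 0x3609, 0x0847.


Sum all words (with carry folding):
+ 0x8b1e = 0x8b1e
+ 0xd5d2 = 0x60f1
+ 0x3609 = 0x96fa
+ 0x0847 = 0x9f41
One's complement: ~0x9f41
Checksum = 0x60be


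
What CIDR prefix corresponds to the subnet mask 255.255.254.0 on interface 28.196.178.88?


Binary: 11111111.11111111.11111110.00000000
Count leading 1s
Prefix: /23


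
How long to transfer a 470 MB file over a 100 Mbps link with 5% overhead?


Effective throughput = 100 * (1 - 5/100) = 95 Mbps
File size in Mb = 470 * 8 = 3760 Mb
Time = 3760 / 95
Time = 39.5789 seconds


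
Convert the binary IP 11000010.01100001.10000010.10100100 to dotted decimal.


11000010 = 194
01100001 = 97
10000010 = 130
10100100 = 164
IP: 194.97.130.164


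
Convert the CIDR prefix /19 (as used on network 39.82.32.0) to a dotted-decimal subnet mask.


/19 means 19 network bits, 13 host bits
Binary: 11111111111111111110000000000000
Mask: 255.255.224.0


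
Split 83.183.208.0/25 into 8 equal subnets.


New prefix = 25 + 3 = 28
Each subnet has 16 addresses
  83.183.208.0/28
  83.183.208.16/28
  83.183.208.32/28
  83.183.208.48/28
  83.183.208.64/28
  83.183.208.80/28
  83.183.208.96/28
  83.183.208.112/28
Subnets: 83.183.208.0/28, 83.183.208.16/28, 83.183.208.32/28, 83.183.208.48/28, 83.183.208.64/28, 83.183.208.80/28, 83.183.208.96/28, 83.183.208.112/28


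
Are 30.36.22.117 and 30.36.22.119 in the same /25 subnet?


Mask: 255.255.255.128
30.36.22.117 AND mask = 30.36.22.0
30.36.22.119 AND mask = 30.36.22.0
Yes, same subnet (30.36.22.0)


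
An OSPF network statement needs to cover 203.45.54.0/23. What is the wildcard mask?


Subnet mask: 255.255.254.0
Wildcard = 255.255.255.255 - subnet mask
255 - 255 = 0
255 - 255 = 0
255 - 254 = 1
255 - 0 = 255
Wildcard: 0.0.1.255


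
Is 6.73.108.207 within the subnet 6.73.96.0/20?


Subnet network: 6.73.96.0
Test IP AND mask: 6.73.96.0
Yes, 6.73.108.207 is in 6.73.96.0/20


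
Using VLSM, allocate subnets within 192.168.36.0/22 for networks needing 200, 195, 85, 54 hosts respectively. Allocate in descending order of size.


200 hosts -> /24 (254 usable): 192.168.36.0/24
195 hosts -> /24 (254 usable): 192.168.37.0/24
85 hosts -> /25 (126 usable): 192.168.38.0/25
54 hosts -> /26 (62 usable): 192.168.38.128/26
Allocation: 192.168.36.0/24 (200 hosts, 254 usable); 192.168.37.0/24 (195 hosts, 254 usable); 192.168.38.0/25 (85 hosts, 126 usable); 192.168.38.128/26 (54 hosts, 62 usable)


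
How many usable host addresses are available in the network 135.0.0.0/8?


Host bits = 32 - 8 = 24
Total addresses = 2^24 = 16777216
Usable = total - 2 (network and broadcast)
Usable hosts: 16777214


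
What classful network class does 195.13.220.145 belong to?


First octet: 195
Binary: 11000011
110xxxxx -> Class C (192-223)
Class C, default mask 255.255.255.0 (/24)


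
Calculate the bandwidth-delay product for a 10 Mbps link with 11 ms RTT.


BDP = bandwidth * RTT
= 10 Mbps * 11 ms
= 10 * 1e6 * 11 / 1000 bits
= 110000 bits
= 13750 bytes
= 13.4277 KB
BDP = 110000 bits (13750 bytes)


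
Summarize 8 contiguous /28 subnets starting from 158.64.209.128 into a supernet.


Original prefix: /28
Number of subnets: 8 = 2^3
New prefix = 28 - 3 = 25
Supernet: 158.64.209.128/25


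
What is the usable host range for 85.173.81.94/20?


Network: 85.173.80.0
Broadcast: 85.173.95.255
First usable = network + 1
Last usable = broadcast - 1
Range: 85.173.80.1 to 85.173.95.254


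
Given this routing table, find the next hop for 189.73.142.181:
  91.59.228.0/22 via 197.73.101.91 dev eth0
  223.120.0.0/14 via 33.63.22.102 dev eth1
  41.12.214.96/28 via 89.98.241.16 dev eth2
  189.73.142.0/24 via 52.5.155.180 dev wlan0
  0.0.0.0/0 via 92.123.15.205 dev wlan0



Longest prefix match for 189.73.142.181:
  /22 91.59.228.0: no
  /14 223.120.0.0: no
  /28 41.12.214.96: no
  /24 189.73.142.0: MATCH
  /0 0.0.0.0: MATCH
Selected: next-hop 52.5.155.180 via wlan0 (matched /24)


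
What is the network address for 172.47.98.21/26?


IP:   10101100.00101111.01100010.00010101
Mask: 11111111.11111111.11111111.11000000
AND operation:
Net:  10101100.00101111.01100010.00000000
Network: 172.47.98.0/26


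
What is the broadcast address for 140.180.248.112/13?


Network: 140.176.0.0/13
Host bits = 19
Set all host bits to 1:
Broadcast: 140.183.255.255


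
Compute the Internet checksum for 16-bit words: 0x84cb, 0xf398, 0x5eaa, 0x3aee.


Sum all words (with carry folding):
+ 0x84cb = 0x84cb
+ 0xf398 = 0x7864
+ 0x5eaa = 0xd70e
+ 0x3aee = 0x11fd
One's complement: ~0x11fd
Checksum = 0xee02


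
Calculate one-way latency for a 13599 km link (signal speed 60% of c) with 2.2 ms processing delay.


Speed = 0.6 * 3e5 km/s = 180000 km/s
Propagation delay = 13599 / 180000 = 0.0756 s = 75.55 ms
Processing delay = 2.2 ms
Total one-way latency = 77.75 ms


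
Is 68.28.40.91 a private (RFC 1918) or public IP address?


RFC 1918 private ranges:
  10.0.0.0/8 (10.0.0.0 - 10.255.255.255)
  172.16.0.0/12 (172.16.0.0 - 172.31.255.255)
  192.168.0.0/16 (192.168.0.0 - 192.168.255.255)
Public (not in any RFC 1918 range)


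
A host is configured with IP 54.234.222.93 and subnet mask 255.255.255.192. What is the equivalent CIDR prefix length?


Binary: 11111111.11111111.11111111.11000000
Count leading 1s
Prefix: /26


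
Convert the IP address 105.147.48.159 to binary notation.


105 = 01101001
147 = 10010011
48 = 00110000
159 = 10011111
Binary: 01101001.10010011.00110000.10011111


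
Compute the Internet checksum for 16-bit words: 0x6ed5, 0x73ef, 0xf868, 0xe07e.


Sum all words (with carry folding):
+ 0x6ed5 = 0x6ed5
+ 0x73ef = 0xe2c4
+ 0xf868 = 0xdb2d
+ 0xe07e = 0xbbac
One's complement: ~0xbbac
Checksum = 0x4453


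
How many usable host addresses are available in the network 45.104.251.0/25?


Host bits = 32 - 25 = 7
Total addresses = 2^7 = 128
Usable = total - 2 (network and broadcast)
Usable hosts: 126


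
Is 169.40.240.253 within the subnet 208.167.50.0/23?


Subnet network: 208.167.50.0
Test IP AND mask: 169.40.240.0
No, 169.40.240.253 is not in 208.167.50.0/23


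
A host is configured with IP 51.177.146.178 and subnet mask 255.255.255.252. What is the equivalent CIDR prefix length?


Binary: 11111111.11111111.11111111.11111100
Count leading 1s
Prefix: /30


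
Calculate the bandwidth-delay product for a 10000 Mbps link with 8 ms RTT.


BDP = bandwidth * RTT
= 10000 Mbps * 8 ms
= 10000 * 1e6 * 8 / 1000 bits
= 80000000 bits
= 10000000 bytes
= 9765.625 KB
BDP = 80000000 bits (10000000 bytes)


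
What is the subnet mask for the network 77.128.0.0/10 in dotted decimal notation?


/10 means 10 network bits, 22 host bits
Binary: 11111111110000000000000000000000
Mask: 255.192.0.0


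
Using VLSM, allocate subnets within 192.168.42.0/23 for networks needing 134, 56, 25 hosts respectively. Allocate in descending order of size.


134 hosts -> /24 (254 usable): 192.168.42.0/24
56 hosts -> /26 (62 usable): 192.168.43.0/26
25 hosts -> /27 (30 usable): 192.168.43.64/27
Allocation: 192.168.42.0/24 (134 hosts, 254 usable); 192.168.43.0/26 (56 hosts, 62 usable); 192.168.43.64/27 (25 hosts, 30 usable)


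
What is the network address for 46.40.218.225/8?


IP:   00101110.00101000.11011010.11100001
Mask: 11111111.00000000.00000000.00000000
AND operation:
Net:  00101110.00000000.00000000.00000000
Network: 46.0.0.0/8


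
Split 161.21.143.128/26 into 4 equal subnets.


New prefix = 26 + 2 = 28
Each subnet has 16 addresses
  161.21.143.128/28
  161.21.143.144/28
  161.21.143.160/28
  161.21.143.176/28
Subnets: 161.21.143.128/28, 161.21.143.144/28, 161.21.143.160/28, 161.21.143.176/28


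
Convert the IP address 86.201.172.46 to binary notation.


86 = 01010110
201 = 11001001
172 = 10101100
46 = 00101110
Binary: 01010110.11001001.10101100.00101110


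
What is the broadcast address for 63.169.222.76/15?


Network: 63.168.0.0/15
Host bits = 17
Set all host bits to 1:
Broadcast: 63.169.255.255


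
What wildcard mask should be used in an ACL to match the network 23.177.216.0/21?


Subnet mask: 255.255.248.0
Wildcard = 255.255.255.255 - subnet mask
255 - 255 = 0
255 - 255 = 0
255 - 248 = 7
255 - 0 = 255
Wildcard: 0.0.7.255


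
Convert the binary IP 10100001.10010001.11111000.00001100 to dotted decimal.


10100001 = 161
10010001 = 145
11111000 = 248
00001100 = 12
IP: 161.145.248.12


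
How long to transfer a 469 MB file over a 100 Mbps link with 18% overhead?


Effective throughput = 100 * (1 - 18/100) = 82 Mbps
File size in Mb = 469 * 8 = 3752 Mb
Time = 3752 / 82
Time = 45.7561 seconds


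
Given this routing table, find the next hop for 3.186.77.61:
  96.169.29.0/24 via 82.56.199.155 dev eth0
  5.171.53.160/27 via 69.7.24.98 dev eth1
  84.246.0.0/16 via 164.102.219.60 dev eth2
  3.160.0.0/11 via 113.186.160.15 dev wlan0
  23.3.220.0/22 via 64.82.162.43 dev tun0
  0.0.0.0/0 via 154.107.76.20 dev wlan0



Longest prefix match for 3.186.77.61:
  /24 96.169.29.0: no
  /27 5.171.53.160: no
  /16 84.246.0.0: no
  /11 3.160.0.0: MATCH
  /22 23.3.220.0: no
  /0 0.0.0.0: MATCH
Selected: next-hop 113.186.160.15 via wlan0 (matched /11)


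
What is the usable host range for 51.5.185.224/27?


Network: 51.5.185.224
Broadcast: 51.5.185.255
First usable = network + 1
Last usable = broadcast - 1
Range: 51.5.185.225 to 51.5.185.254


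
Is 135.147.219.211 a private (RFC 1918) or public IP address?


RFC 1918 private ranges:
  10.0.0.0/8 (10.0.0.0 - 10.255.255.255)
  172.16.0.0/12 (172.16.0.0 - 172.31.255.255)
  192.168.0.0/16 (192.168.0.0 - 192.168.255.255)
Public (not in any RFC 1918 range)


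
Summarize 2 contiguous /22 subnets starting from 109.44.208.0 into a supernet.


Original prefix: /22
Number of subnets: 2 = 2^1
New prefix = 22 - 1 = 21
Supernet: 109.44.208.0/21


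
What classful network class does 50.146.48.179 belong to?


First octet: 50
Binary: 00110010
0xxxxxxx -> Class A (1-126)
Class A, default mask 255.0.0.0 (/8)


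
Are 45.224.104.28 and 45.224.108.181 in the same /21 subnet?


Mask: 255.255.248.0
45.224.104.28 AND mask = 45.224.104.0
45.224.108.181 AND mask = 45.224.104.0
Yes, same subnet (45.224.104.0)


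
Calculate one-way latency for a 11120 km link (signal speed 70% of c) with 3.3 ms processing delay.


Speed = 0.7 * 3e5 km/s = 210000 km/s
Propagation delay = 11120 / 210000 = 0.053 s = 52.9524 ms
Processing delay = 3.3 ms
Total one-way latency = 56.2524 ms


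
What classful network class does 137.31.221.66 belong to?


First octet: 137
Binary: 10001001
10xxxxxx -> Class B (128-191)
Class B, default mask 255.255.0.0 (/16)


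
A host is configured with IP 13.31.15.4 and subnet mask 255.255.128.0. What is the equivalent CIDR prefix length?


Binary: 11111111.11111111.10000000.00000000
Count leading 1s
Prefix: /17


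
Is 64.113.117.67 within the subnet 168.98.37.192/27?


Subnet network: 168.98.37.192
Test IP AND mask: 64.113.117.64
No, 64.113.117.67 is not in 168.98.37.192/27


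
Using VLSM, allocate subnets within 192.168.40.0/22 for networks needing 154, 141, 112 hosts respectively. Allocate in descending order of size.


154 hosts -> /24 (254 usable): 192.168.40.0/24
141 hosts -> /24 (254 usable): 192.168.41.0/24
112 hosts -> /25 (126 usable): 192.168.42.0/25
Allocation: 192.168.40.0/24 (154 hosts, 254 usable); 192.168.41.0/24 (141 hosts, 254 usable); 192.168.42.0/25 (112 hosts, 126 usable)


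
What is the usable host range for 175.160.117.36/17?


Network: 175.160.0.0
Broadcast: 175.160.127.255
First usable = network + 1
Last usable = broadcast - 1
Range: 175.160.0.1 to 175.160.127.254


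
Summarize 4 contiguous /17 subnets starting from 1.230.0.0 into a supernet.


Original prefix: /17
Number of subnets: 4 = 2^2
New prefix = 17 - 2 = 15
Supernet: 1.230.0.0/15


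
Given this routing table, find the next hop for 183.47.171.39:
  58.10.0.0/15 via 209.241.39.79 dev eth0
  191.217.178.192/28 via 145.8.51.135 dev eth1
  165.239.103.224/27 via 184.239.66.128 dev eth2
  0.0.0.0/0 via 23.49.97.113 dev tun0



Longest prefix match for 183.47.171.39:
  /15 58.10.0.0: no
  /28 191.217.178.192: no
  /27 165.239.103.224: no
  /0 0.0.0.0: MATCH
Selected: next-hop 23.49.97.113 via tun0 (matched /0)


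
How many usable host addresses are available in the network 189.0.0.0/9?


Host bits = 32 - 9 = 23
Total addresses = 2^23 = 8388608
Usable = total - 2 (network and broadcast)
Usable hosts: 8388606


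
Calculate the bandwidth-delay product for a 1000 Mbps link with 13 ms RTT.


BDP = bandwidth * RTT
= 1000 Mbps * 13 ms
= 1000 * 1e6 * 13 / 1000 bits
= 13000000 bits
= 1625000 bytes
= 1586.9141 KB
BDP = 13000000 bits (1625000 bytes)


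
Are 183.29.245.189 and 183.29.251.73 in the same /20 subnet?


Mask: 255.255.240.0
183.29.245.189 AND mask = 183.29.240.0
183.29.251.73 AND mask = 183.29.240.0
Yes, same subnet (183.29.240.0)


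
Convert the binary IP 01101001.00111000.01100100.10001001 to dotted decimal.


01101001 = 105
00111000 = 56
01100100 = 100
10001001 = 137
IP: 105.56.100.137


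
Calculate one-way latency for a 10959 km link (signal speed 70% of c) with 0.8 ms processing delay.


Speed = 0.7 * 3e5 km/s = 210000 km/s
Propagation delay = 10959 / 210000 = 0.0522 s = 52.1857 ms
Processing delay = 0.8 ms
Total one-way latency = 52.9857 ms


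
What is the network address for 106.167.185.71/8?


IP:   01101010.10100111.10111001.01000111
Mask: 11111111.00000000.00000000.00000000
AND operation:
Net:  01101010.00000000.00000000.00000000
Network: 106.0.0.0/8


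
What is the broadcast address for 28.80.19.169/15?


Network: 28.80.0.0/15
Host bits = 17
Set all host bits to 1:
Broadcast: 28.81.255.255


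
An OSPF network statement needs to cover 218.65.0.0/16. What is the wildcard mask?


Subnet mask: 255.255.0.0
Wildcard = 255.255.255.255 - subnet mask
255 - 255 = 0
255 - 255 = 0
255 - 0 = 255
255 - 0 = 255
Wildcard: 0.0.255.255


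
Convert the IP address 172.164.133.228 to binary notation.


172 = 10101100
164 = 10100100
133 = 10000101
228 = 11100100
Binary: 10101100.10100100.10000101.11100100


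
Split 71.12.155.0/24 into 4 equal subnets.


New prefix = 24 + 2 = 26
Each subnet has 64 addresses
  71.12.155.0/26
  71.12.155.64/26
  71.12.155.128/26
  71.12.155.192/26
Subnets: 71.12.155.0/26, 71.12.155.64/26, 71.12.155.128/26, 71.12.155.192/26


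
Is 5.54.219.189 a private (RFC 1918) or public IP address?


RFC 1918 private ranges:
  10.0.0.0/8 (10.0.0.0 - 10.255.255.255)
  172.16.0.0/12 (172.16.0.0 - 172.31.255.255)
  192.168.0.0/16 (192.168.0.0 - 192.168.255.255)
Public (not in any RFC 1918 range)


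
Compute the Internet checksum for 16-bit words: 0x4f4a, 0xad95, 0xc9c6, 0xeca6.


Sum all words (with carry folding):
+ 0x4f4a = 0x4f4a
+ 0xad95 = 0xfcdf
+ 0xc9c6 = 0xc6a6
+ 0xeca6 = 0xb34d
One's complement: ~0xb34d
Checksum = 0x4cb2


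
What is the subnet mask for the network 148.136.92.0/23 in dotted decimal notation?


/23 means 23 network bits, 9 host bits
Binary: 11111111111111111111111000000000
Mask: 255.255.254.0


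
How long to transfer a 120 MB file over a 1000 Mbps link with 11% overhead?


Effective throughput = 1000 * (1 - 11/100) = 890 Mbps
File size in Mb = 120 * 8 = 960 Mb
Time = 960 / 890
Time = 1.0787 seconds


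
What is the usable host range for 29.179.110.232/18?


Network: 29.179.64.0
Broadcast: 29.179.127.255
First usable = network + 1
Last usable = broadcast - 1
Range: 29.179.64.1 to 29.179.127.254


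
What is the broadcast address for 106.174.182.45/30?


Network: 106.174.182.44/30
Host bits = 2
Set all host bits to 1:
Broadcast: 106.174.182.47


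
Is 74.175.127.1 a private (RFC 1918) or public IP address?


RFC 1918 private ranges:
  10.0.0.0/8 (10.0.0.0 - 10.255.255.255)
  172.16.0.0/12 (172.16.0.0 - 172.31.255.255)
  192.168.0.0/16 (192.168.0.0 - 192.168.255.255)
Public (not in any RFC 1918 range)


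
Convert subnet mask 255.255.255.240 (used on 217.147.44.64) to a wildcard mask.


Subnet mask: 255.255.255.240
Wildcard = 255.255.255.255 - subnet mask
255 - 255 = 0
255 - 255 = 0
255 - 255 = 0
255 - 240 = 15
Wildcard: 0.0.0.15


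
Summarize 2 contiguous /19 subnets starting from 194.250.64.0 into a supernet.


Original prefix: /19
Number of subnets: 2 = 2^1
New prefix = 19 - 1 = 18
Supernet: 194.250.64.0/18


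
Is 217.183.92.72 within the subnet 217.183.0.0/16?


Subnet network: 217.183.0.0
Test IP AND mask: 217.183.0.0
Yes, 217.183.92.72 is in 217.183.0.0/16


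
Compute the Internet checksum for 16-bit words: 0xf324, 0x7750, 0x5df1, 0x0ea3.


Sum all words (with carry folding):
+ 0xf324 = 0xf324
+ 0x7750 = 0x6a75
+ 0x5df1 = 0xc866
+ 0x0ea3 = 0xd709
One's complement: ~0xd709
Checksum = 0x28f6


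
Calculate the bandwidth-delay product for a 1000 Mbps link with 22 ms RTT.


BDP = bandwidth * RTT
= 1000 Mbps * 22 ms
= 1000 * 1e6 * 22 / 1000 bits
= 22000000 bits
= 2750000 bytes
= 2685.5469 KB
BDP = 22000000 bits (2750000 bytes)


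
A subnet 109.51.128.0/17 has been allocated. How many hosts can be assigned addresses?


Host bits = 32 - 17 = 15
Total addresses = 2^15 = 32768
Usable = total - 2 (network and broadcast)
Usable hosts: 32766


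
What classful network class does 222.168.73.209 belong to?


First octet: 222
Binary: 11011110
110xxxxx -> Class C (192-223)
Class C, default mask 255.255.255.0 (/24)


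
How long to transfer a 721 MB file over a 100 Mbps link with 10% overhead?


Effective throughput = 100 * (1 - 10/100) = 90 Mbps
File size in Mb = 721 * 8 = 5768 Mb
Time = 5768 / 90
Time = 64.0889 seconds


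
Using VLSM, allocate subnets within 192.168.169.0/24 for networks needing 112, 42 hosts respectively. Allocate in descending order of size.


112 hosts -> /25 (126 usable): 192.168.169.0/25
42 hosts -> /26 (62 usable): 192.168.169.128/26
Allocation: 192.168.169.0/25 (112 hosts, 126 usable); 192.168.169.128/26 (42 hosts, 62 usable)


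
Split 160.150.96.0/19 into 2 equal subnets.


New prefix = 19 + 1 = 20
Each subnet has 4096 addresses
  160.150.96.0/20
  160.150.112.0/20
Subnets: 160.150.96.0/20, 160.150.112.0/20


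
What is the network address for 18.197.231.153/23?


IP:   00010010.11000101.11100111.10011001
Mask: 11111111.11111111.11111110.00000000
AND operation:
Net:  00010010.11000101.11100110.00000000
Network: 18.197.230.0/23


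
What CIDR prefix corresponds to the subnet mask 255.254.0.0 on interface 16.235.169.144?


Binary: 11111111.11111110.00000000.00000000
Count leading 1s
Prefix: /15


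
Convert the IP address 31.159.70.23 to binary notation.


31 = 00011111
159 = 10011111
70 = 01000110
23 = 00010111
Binary: 00011111.10011111.01000110.00010111


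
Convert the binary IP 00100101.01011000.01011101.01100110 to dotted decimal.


00100101 = 37
01011000 = 88
01011101 = 93
01100110 = 102
IP: 37.88.93.102


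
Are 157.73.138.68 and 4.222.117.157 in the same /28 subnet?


Mask: 255.255.255.240
157.73.138.68 AND mask = 157.73.138.64
4.222.117.157 AND mask = 4.222.117.144
No, different subnets (157.73.138.64 vs 4.222.117.144)


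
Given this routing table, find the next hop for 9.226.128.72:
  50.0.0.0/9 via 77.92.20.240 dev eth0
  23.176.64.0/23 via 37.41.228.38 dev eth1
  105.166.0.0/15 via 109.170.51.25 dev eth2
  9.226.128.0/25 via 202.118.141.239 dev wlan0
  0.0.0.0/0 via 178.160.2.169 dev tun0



Longest prefix match for 9.226.128.72:
  /9 50.0.0.0: no
  /23 23.176.64.0: no
  /15 105.166.0.0: no
  /25 9.226.128.0: MATCH
  /0 0.0.0.0: MATCH
Selected: next-hop 202.118.141.239 via wlan0 (matched /25)


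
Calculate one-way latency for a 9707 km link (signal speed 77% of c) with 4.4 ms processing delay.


Speed = 0.77 * 3e5 km/s = 231000 km/s
Propagation delay = 9707 / 231000 = 0.042 s = 42.0216 ms
Processing delay = 4.4 ms
Total one-way latency = 46.4216 ms


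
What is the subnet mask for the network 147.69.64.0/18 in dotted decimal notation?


/18 means 18 network bits, 14 host bits
Binary: 11111111111111111100000000000000
Mask: 255.255.192.0


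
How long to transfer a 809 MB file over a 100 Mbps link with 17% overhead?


Effective throughput = 100 * (1 - 17/100) = 83 Mbps
File size in Mb = 809 * 8 = 6472 Mb
Time = 6472 / 83
Time = 77.9759 seconds


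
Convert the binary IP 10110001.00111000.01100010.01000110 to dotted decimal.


10110001 = 177
00111000 = 56
01100010 = 98
01000110 = 70
IP: 177.56.98.70


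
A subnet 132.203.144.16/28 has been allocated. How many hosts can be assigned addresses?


Host bits = 32 - 28 = 4
Total addresses = 2^4 = 16
Usable = total - 2 (network and broadcast)
Usable hosts: 14


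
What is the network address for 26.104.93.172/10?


IP:   00011010.01101000.01011101.10101100
Mask: 11111111.11000000.00000000.00000000
AND operation:
Net:  00011010.01000000.00000000.00000000
Network: 26.64.0.0/10
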